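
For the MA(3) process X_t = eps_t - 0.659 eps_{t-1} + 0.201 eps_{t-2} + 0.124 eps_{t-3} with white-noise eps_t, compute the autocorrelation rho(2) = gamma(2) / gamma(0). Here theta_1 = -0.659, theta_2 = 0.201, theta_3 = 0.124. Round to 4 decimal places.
\rho(2) = 0.0801

For an MA(q) process with theta_0 = 1, the autocovariance is
  gamma(k) = sigma^2 * sum_{i=0..q-k} theta_i * theta_{i+k},
and rho(k) = gamma(k) / gamma(0). Sigma^2 cancels.
  numerator   = (1)*(0.201) + (-0.659)*(0.124) = 0.119284.
  denominator = (1)^2 + (-0.659)^2 + (0.201)^2 + (0.124)^2 = 1.490058.
  rho(2) = 0.119284 / 1.490058 = 0.0801.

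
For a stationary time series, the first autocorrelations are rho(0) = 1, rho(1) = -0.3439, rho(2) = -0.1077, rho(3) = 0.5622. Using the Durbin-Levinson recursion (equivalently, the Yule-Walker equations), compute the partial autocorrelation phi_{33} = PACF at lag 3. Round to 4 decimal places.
\phi_{33} = 0.5190

The PACF at lag k is phi_{kk}, the last component of the solution
to the Yule-Walker system G_k phi = r_k where
  (G_k)_{ij} = rho(|i - j|), (r_k)_i = rho(i), i,j = 1..k.
Equivalently, Durbin-Levinson gives phi_{kk} iteratively:
  phi_{11} = rho(1)
  phi_{kk} = [rho(k) - sum_{j=1..k-1} phi_{k-1,j} rho(k-j)]
            / [1 - sum_{j=1..k-1} phi_{k-1,j} rho(j)],
  phi_{k,j} = phi_{k-1,j} - phi_{kk} phi_{k-1,k-j},  j = 1..k-1.
Step k = 1:
  phi_11 = rho(1) = -0.3439.
Step k = 2:
  phi_22 = [rho(2) - phi_11 rho(1)] / [1 - phi_11 rho(1)] = [-0.1077 - (-0.3439)(-0.3439)] / [1 - (-0.3439)(-0.3439)]
         = -0.22596721 / 0.88173279 = -0.256276.
  Update: phi_21 = phi_11 - phi_22 phi_11 = -0.3439 - (-0.256276)(-0.3439) = -0.432033.
Step k = 3:
  phi_33 = [rho(3) - phi_21 rho(2) - phi_22 rho(1)] / [1 - phi_21 rho(1) - phi_22 rho(2)]
    numerator   = 0.5622 - (-0.432033)(-0.1077) - (-0.256276)(-0.3439) = 0.42753658
    denominator = 1 - (-0.432033)(-0.3439) - (-0.256276)(-0.1077) = 0.82382275
  phi_33 = 0.42753658 / 0.82382275 = 0.519.
Therefore phi_{33} = 0.5190.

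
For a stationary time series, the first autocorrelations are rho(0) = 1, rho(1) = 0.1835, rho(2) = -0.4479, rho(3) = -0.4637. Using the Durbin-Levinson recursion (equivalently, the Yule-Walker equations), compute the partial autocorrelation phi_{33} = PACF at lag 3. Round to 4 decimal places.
\phi_{33} = -0.3430

The PACF at lag k is phi_{kk}, the last component of the solution
to the Yule-Walker system G_k phi = r_k where
  (G_k)_{ij} = rho(|i - j|), (r_k)_i = rho(i), i,j = 1..k.
Equivalently, Durbin-Levinson gives phi_{kk} iteratively:
  phi_{11} = rho(1)
  phi_{kk} = [rho(k) - sum_{j=1..k-1} phi_{k-1,j} rho(k-j)]
            / [1 - sum_{j=1..k-1} phi_{k-1,j} rho(j)],
  phi_{k,j} = phi_{k-1,j} - phi_{kk} phi_{k-1,k-j},  j = 1..k-1.
Step k = 1:
  phi_11 = rho(1) = 0.1835.
Step k = 2:
  phi_22 = [rho(2) - phi_11 rho(1)] / [1 - phi_11 rho(1)] = [-0.4479 - (0.1835)(0.1835)] / [1 - (0.1835)(0.1835)]
         = -0.48157225 / 0.96632775 = -0.498353.
  Update: phi_21 = phi_11 - phi_22 phi_11 = 0.1835 - (-0.498353)(0.1835) = 0.274948.
Step k = 3:
  phi_33 = [rho(3) - phi_21 rho(2) - phi_22 rho(1)] / [1 - phi_21 rho(1) - phi_22 rho(2)]
    numerator   = -0.4637 - (0.274948)(-0.4479) - (-0.498353)(0.1835) = -0.24910314
    denominator = 1 - (0.274948)(0.1835) - (-0.498353)(-0.4479) = 0.72633482
  phi_33 = -0.24910314 / 0.72633482 = -0.343.
Therefore phi_{33} = -0.3430.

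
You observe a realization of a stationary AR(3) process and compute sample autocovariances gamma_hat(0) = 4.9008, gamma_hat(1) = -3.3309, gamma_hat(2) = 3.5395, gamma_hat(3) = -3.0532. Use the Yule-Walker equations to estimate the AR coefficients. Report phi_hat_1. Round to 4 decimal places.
\hat\phi_{1} = -0.3030

The Yule-Walker equations for an AR(p) process read, in matrix form,
  Gamma_p phi = r_p,   with   (Gamma_p)_{ij} = gamma(|i - j|),
                       (r_p)_i = gamma(i),   i,j = 1..p.
Substitute the sample gammas (Toeplitz matrix and right-hand side of size 3):
  Gamma_p = [[4.9008, -3.3309, 3.5395], [-3.3309, 4.9008, -3.3309], [3.5395, -3.3309, 4.9008]]
  r_p     = [-3.3309, 3.5395, -3.0532]
Written out (R1..R3):
  (R1) 4.9008 phi_1 - 3.3309 phi_2 + 3.5395 phi_3 = -3.3309
  (R2) -3.3309 phi_1 + 4.9008 phi_2 - 3.3309 phi_3 = 3.5395
  (R3) 3.5395 phi_1 - 3.3309 phi_2 + 4.9008 phi_3 = -3.0532
Gaussian elimination:
  R2 <- R2 - (-3.3309/4.9008) R1 = R2 - (-0.679665) R1:  2.636905 phi_2 - 0.925227 phi_3 = 1.275605
  R3 <- R3 - (3.5395/4.9008) R1 = R3 - (0.722229) R1:  -0.925227 phi_2 + 2.34447 phi_3 = -0.647527
  R3 <- R3 - (-0.925227/2.636905) R2 = R3 - (-0.350876) R2:  2.01983 phi_3 = -0.199948
Back-substitution:
  phi_hat_3 = -0.199948 / 2.01983 = -0.098992
  phi_hat_2 = (1.275605 - (-0.925227)(-0.098992)) / 2.636905 = 0.449017
  phi_hat_1 = (-3.3309 - (-3.3309)(0.449017) - (3.5395)(-0.098992)) / 4.9008 = -0.302989
So phi_hat = [-0.3030, 0.4490, -0.0990].
Therefore phi_hat_1 = -0.3030.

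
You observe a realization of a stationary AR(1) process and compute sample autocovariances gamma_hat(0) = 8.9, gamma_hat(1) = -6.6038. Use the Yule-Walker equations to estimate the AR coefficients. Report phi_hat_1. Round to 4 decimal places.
\hat\phi_{1} = -0.7420

The Yule-Walker equations for an AR(p) process read, in matrix form,
  Gamma_p phi = r_p,   with   (Gamma_p)_{ij} = gamma(|i - j|),
                       (r_p)_i = gamma(i),   i,j = 1..p.
Substitute the sample gammas (Toeplitz matrix and right-hand side of size 1):
  Gamma_p = [[8.9]]
  r_p     = [-6.6038]
With p = 1 this is the single equation gamma(0) phi_1 = gamma(1):
  phi_hat_1 = gamma(1) / gamma(0) = -6.6038 / 8.9 = -0.7420.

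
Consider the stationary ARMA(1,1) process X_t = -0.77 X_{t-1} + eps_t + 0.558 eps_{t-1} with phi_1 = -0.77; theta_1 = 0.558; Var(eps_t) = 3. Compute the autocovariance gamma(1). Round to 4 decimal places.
\gamma(1) = -0.8910

Multiply the model equation by X_{t-k} and take expectations. With theta_0 = psi_0 = 1 and psi_j the MA(infinity) weights, this gives
  gamma(k) - sum_i phi_i gamma(k-i) = c_k,
  c_k = sigma^2 * sum_{j=k..q} theta_j psi_{j-k}   (c_k = 0 for k > q),
using gamma(-m) = gamma(m).
psi-weights needed (psi_j = theta_j + sum_i phi_i psi_{j-i}):
  psi_1 = theta_1 + phi_1 = 0.558 + (-0.77) = -0.212
Right-hand sides:
  c_0 = sigma^2 (1 + theta_1 psi_1) = 3 * (1 + (0.558)(-0.212)) = 3 * 0.881704 = 2.645112
  c_1 = sigma^2 theta_1 = 3 * (0.558) = 1.674
  c_2 = 0
Equations for k = 0 and k = 1 (AR order 1):
  gamma(0) = phi_1 gamma(1) + c_0
  gamma(1) = phi_1 gamma(0) + c_1
Substituting the second into the first: gamma(0) (1 - phi_1^2) = c_0 + phi_1 c_1, so
  gamma(0) = (c_0 + phi_1 c_1) / (1 - phi_1^2) = (2.645112 + (-0.77)(1.674)) / (1 - (-0.77)^2) = 1.356132 / 0.4071 = 3.331201.
  gamma(1) = phi_1 gamma(0) + c_1 = (-0.77)(3.331201) + (1.674) = -0.891025.
Therefore gamma(1) = -0.8910 (to 4 decimal places).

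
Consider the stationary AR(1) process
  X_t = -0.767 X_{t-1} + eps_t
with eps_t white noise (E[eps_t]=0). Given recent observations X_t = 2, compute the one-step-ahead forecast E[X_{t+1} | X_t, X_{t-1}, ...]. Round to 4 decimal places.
E[X_{t+1} \mid \mathcal F_t] = -1.5340

For an AR(p) model X_t = c + sum_i phi_i X_{t-i} + eps_t, the
one-step-ahead conditional mean is
  E[X_{t+1} | X_t, ...] = c + sum_i phi_i X_{t+1-i}.
Substitute known values:
  E[X_{t+1} | ...] = (-0.767) * (2)
                   = -1.5340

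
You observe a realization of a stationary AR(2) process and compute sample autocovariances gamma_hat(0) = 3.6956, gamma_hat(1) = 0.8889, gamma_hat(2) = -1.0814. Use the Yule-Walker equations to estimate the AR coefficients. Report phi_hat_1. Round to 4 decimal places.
\hat\phi_{1} = 0.3300

The Yule-Walker equations for an AR(p) process read, in matrix form,
  Gamma_p phi = r_p,   with   (Gamma_p)_{ij} = gamma(|i - j|),
                       (r_p)_i = gamma(i),   i,j = 1..p.
Substitute the sample gammas (Toeplitz matrix and right-hand side of size 2):
  Gamma_p = [[3.6956, 0.8889], [0.8889, 3.6956]]
  r_p     = [0.8889, -1.0814]
Written out:
  3.6956 phi_1 + 0.8889 phi_2 = 0.8889
  0.8889 phi_1 + 3.6956 phi_2 = -1.0814
Solve by Cramer's rule:
  det = gamma(0)^2 - gamma(1)^2 = (3.6956)^2 - (0.8889)^2 = 13.65745936 - 0.79014321 = 12.86731615
  phi_hat_1 = [gamma(1) gamma(0) - gamma(1) gamma(2)] / det = [(0.8889)(3.6956) - (0.8889)(-1.0814)] / 12.86731615 = 4.2462753 / 12.86731615 = 0.33
  phi_hat_2 = [gamma(0) gamma(2) - gamma(1)^2] / det = [(3.6956)(-1.0814) - (0.8889)^2] / 12.86731615 = -4.78656505 / 12.86731615 = -0.372
So phi_hat = [0.3300, -0.3720].
Therefore phi_hat_1 = 0.3300.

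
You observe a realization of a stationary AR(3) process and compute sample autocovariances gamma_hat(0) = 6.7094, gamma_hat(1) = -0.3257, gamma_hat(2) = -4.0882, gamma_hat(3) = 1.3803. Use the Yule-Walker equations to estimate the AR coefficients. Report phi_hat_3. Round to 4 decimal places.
\hat\phi_{3} = 0.2060

The Yule-Walker equations for an AR(p) process read, in matrix form,
  Gamma_p phi = r_p,   with   (Gamma_p)_{ij} = gamma(|i - j|),
                       (r_p)_i = gamma(i),   i,j = 1..p.
Substitute the sample gammas (Toeplitz matrix and right-hand side of size 3):
  Gamma_p = [[6.7094, -0.3257, -4.0882], [-0.3257, 6.7094, -0.3257], [-4.0882, -0.3257, 6.7094]]
  r_p     = [-0.3257, -4.0882, 1.3803]
Written out (R1..R3):
  (R1) 6.7094 phi_1 - 0.3257 phi_2 - 4.0882 phi_3 = -0.3257
  (R2) -0.3257 phi_1 + 6.7094 phi_2 - 0.3257 phi_3 = -4.0882
  (R3) -4.0882 phi_1 - 0.3257 phi_2 + 6.7094 phi_3 = 1.3803
Gaussian elimination:
  R2 <- R2 - (-0.3257/6.7094) R1 = R2 - (-0.048544) R1:  6.693589 phi_2 - 0.524157 phi_3 = -4.104011
  R3 <- R3 - (-4.0882/6.7094) R1 = R3 - (-0.609324) R1:  -0.524157 phi_2 + 4.218361 phi_3 = 1.181843
  R3 <- R3 - (-0.524157/6.693589) R2 = R3 - (-0.078307) R2:  4.177315 phi_3 = 0.860469
Back-substitution:
  phi_hat_3 = 0.860469 / 4.177315 = 0.205986
  phi_hat_2 = (-4.104011 - (-0.524157)(0.205986)) / 6.693589 = -0.596995
  phi_hat_1 = (-0.3257 - (-0.3257)(-0.596995) - (-4.0882)(0.205986)) / 6.7094 = 0.047988
So phi_hat = [0.0480, -0.5970, 0.2060].
Therefore phi_hat_3 = 0.2060.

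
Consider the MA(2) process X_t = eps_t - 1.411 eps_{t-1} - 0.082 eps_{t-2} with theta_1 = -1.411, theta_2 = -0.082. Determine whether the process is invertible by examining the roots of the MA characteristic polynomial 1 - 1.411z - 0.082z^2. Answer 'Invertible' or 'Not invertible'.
\text{Not invertible}

The MA(q) characteristic polynomial is P(z) = 1 - 1.411z - 0.082z^2.
Invertibility requires all roots to lie outside the unit circle, i.e. |z| > 1 for every root.
Set 1 + (-1.411) z + (-0.082) z^2 = 0, i.e. a z^2 + b z + c = 0 with a = -0.082, b = -1.411, c = 1.
Discriminant D = b^2 - 4ac = (-1.411)^2 - 4*(-0.082)*1 = 1.990921 - (-0.328) = 2.318921.
D >= 0, so the roots are real: z = (-b +/- sqrt(D)) / (2a) = (1.411 +/- 1.5228) / (-0.164).
  z_1 = (1.411 + 1.5228) / (-0.164) = -17.889,   |z_1| = 17.889.
  z_2 = (1.411 - 1.5228) / (-0.164) = 0.6817,   |z_2| = 0.6817.
Moduli of all roots: 17.8890, 0.6817.
All moduli strictly greater than 1? No.
Verdict: Not invertible.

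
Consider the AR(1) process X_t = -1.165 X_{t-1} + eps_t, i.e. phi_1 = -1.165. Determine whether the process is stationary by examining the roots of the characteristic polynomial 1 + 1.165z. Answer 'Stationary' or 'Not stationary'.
\text{Not stationary}

The AR(p) characteristic polynomial is P(z) = 1 + 1.165z.
Stationarity requires all roots to lie outside the unit circle, i.e. |z| > 1 for every root.
This is linear in z: 1 + (1.165) z = 0  =>  z = -1/(1.165) = -0.858369,  |z| = 0.858369.
Moduli of all roots: 0.8584.
All moduli strictly greater than 1? No.
Verdict: Not stationary.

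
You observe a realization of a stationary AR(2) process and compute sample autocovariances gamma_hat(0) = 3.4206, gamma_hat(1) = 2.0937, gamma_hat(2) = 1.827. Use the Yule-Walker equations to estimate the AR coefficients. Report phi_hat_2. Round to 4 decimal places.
\hat\phi_{2} = 0.2550

The Yule-Walker equations for an AR(p) process read, in matrix form,
  Gamma_p phi = r_p,   with   (Gamma_p)_{ij} = gamma(|i - j|),
                       (r_p)_i = gamma(i),   i,j = 1..p.
Substitute the sample gammas (Toeplitz matrix and right-hand side of size 2):
  Gamma_p = [[3.4206, 2.0937], [2.0937, 3.4206]]
  r_p     = [2.0937, 1.827]
Written out:
  3.4206 phi_1 + 2.0937 phi_2 = 2.0937
  2.0937 phi_1 + 3.4206 phi_2 = 1.827
Solve by Cramer's rule:
  det = gamma(0)^2 - gamma(1)^2 = (3.4206)^2 - (2.0937)^2 = 11.70050436 - 4.38357969 = 7.31692467
  phi_hat_1 = [gamma(1) gamma(0) - gamma(1) gamma(2)] / det = [(2.0937)(3.4206) - (2.0937)(1.827)] / 7.31692467 = 3.33652032 / 7.31692467 = 0.456
  phi_hat_2 = [gamma(0) gamma(2) - gamma(1)^2] / det = [(3.4206)(1.827) - (2.0937)^2] / 7.31692467 = 1.86585651 / 7.31692467 = 0.255
So phi_hat = [0.4560, 0.2550].
Therefore phi_hat_2 = 0.2550.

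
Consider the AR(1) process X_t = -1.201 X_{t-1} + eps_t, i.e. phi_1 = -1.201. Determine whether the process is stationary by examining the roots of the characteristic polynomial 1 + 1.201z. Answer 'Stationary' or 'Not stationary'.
\text{Not stationary}

The AR(p) characteristic polynomial is P(z) = 1 + 1.201z.
Stationarity requires all roots to lie outside the unit circle, i.e. |z| > 1 for every root.
This is linear in z: 1 + (1.201) z = 0  =>  z = -1/(1.201) = -0.832639,  |z| = 0.832639.
Moduli of all roots: 0.8326.
All moduli strictly greater than 1? No.
Verdict: Not stationary.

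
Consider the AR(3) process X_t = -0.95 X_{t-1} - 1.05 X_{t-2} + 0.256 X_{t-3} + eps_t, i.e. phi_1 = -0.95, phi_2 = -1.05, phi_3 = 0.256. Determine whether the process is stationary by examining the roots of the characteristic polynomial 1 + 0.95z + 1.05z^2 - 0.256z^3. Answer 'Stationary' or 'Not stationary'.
\text{Not stationary}

The AR(p) characteristic polynomial is P(z) = 1 + 0.95z + 1.05z^2 - 0.256z^3.
Stationarity requires all roots to lie outside the unit circle, i.e. |z| > 1 for every root.
Degree 3: look for a simple real root z0 first, then factor out (1 - z/z0) and solve the remaining quadratic.
Testing z0 = 5: P(5) = 1 + (0.95)(5) + (1.05)(5)^2 + (-0.256)(5)^3
  = 1 + (4.75) + (26.25) + (-32) = 0.  So z_0 = 5 is a root, |z_0| = 5.
Divide out the factor (1 - 0.2 z) = (1 - z/z0) (since 1/z0 = 0.2):
  P(z) = (1 - 0.2 z)(1 + (1.15) z + (1.28) z^2)
  [check: z-coef 1.15 - (0.2) = 0.95; z^2-coef 1.28 - (0.2)(1.15) = 1.05; z^3-coef -(0.2)(1.28) = -0.256.]
Remaining roots from the quadratic factor 1 + (1.15) z + (1.28) z^2:
  Set 1 + (1.15) z + (1.28) z^2 = 0, i.e. a z^2 + b z + c = 0 with a = 1.28, b = 1.15, c = 1.
  Discriminant D = b^2 - 4ac = (1.15)^2 - 4*(1.28)*1 = 1.3225 - (5.12) = -3.7975.
  D < 0, so the roots are the complex-conjugate pair z = (-b +/- i sqrt(-D)) / (2a) = -0.4492 +/- 0.7612i.
  For a conjugate pair |z|^2 = z * conj(z) = (product of roots) = c/a = 1/(1.28) = 0.78125, so |z| = sqrt(0.78125) = 0.8839 for both roots.
Moduli of all roots: 5.0000, 0.8839, 0.8839.
All moduli strictly greater than 1? No.
Verdict: Not stationary.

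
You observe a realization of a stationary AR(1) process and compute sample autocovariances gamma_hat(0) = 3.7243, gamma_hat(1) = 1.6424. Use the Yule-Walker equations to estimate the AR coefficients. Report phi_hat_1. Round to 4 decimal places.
\hat\phi_{1} = 0.4410

The Yule-Walker equations for an AR(p) process read, in matrix form,
  Gamma_p phi = r_p,   with   (Gamma_p)_{ij} = gamma(|i - j|),
                       (r_p)_i = gamma(i),   i,j = 1..p.
Substitute the sample gammas (Toeplitz matrix and right-hand side of size 1):
  Gamma_p = [[3.7243]]
  r_p     = [1.6424]
With p = 1 this is the single equation gamma(0) phi_1 = gamma(1):
  phi_hat_1 = gamma(1) / gamma(0) = 1.6424 / 3.7243 = 0.4410.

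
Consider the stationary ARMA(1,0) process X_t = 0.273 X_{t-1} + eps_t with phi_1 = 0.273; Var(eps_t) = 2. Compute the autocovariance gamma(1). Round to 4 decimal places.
\gamma(1) = 0.5900

Multiply the model equation by X_{t-k} and take expectations. With theta_0 = psi_0 = 1 and psi_j the MA(infinity) weights, this gives
  gamma(k) - sum_i phi_i gamma(k-i) = c_k,
  c_k = sigma^2 * sum_{j=k..q} theta_j psi_{j-k}   (c_k = 0 for k > q),
using gamma(-m) = gamma(m).
Pure AR (q = 0): c_0 = sigma^2 = 2, c_k = 0 for k >= 1.
Equations for k = 0 and k = 1 (AR order 1):
  gamma(0) = phi_1 gamma(1) + c_0
  gamma(1) = phi_1 gamma(0) + c_1
Substituting the second into the first: gamma(0) (1 - phi_1^2) = c_0 + phi_1 c_1, so
  gamma(0) = c_0 / (1 - phi_1^2) = 2 / (1 - (0.273)^2) = 2 / 0.925471 = 2.161062.
  gamma(1) = phi_1 gamma(0) = (0.273)(2.161062) = 0.58997.
Therefore gamma(1) = 0.5900 (to 4 decimal places).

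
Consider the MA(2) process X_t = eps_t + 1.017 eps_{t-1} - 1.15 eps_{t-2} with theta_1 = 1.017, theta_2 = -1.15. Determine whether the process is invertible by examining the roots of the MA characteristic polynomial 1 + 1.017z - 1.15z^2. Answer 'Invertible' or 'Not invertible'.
\text{Not invertible}

The MA(q) characteristic polynomial is P(z) = 1 + 1.017z - 1.15z^2.
Invertibility requires all roots to lie outside the unit circle, i.e. |z| > 1 for every root.
Set 1 + (1.017) z + (-1.15) z^2 = 0, i.e. a z^2 + b z + c = 0 with a = -1.15, b = 1.017, c = 1.
Discriminant D = b^2 - 4ac = (1.017)^2 - 4*(-1.15)*1 = 1.034289 - (-4.6) = 5.634289.
D >= 0, so the roots are real: z = (-b +/- sqrt(D)) / (2a) = (-1.017 +/- 2.373666) / (-2.3).
  z_1 = (-1.017 + 2.373666) / (-2.3) = -0.5899,   |z_1| = 0.5899.
  z_2 = (-1.017 - 2.373666) / (-2.3) = 1.4742,   |z_2| = 1.4742.
Moduli of all roots: 0.5899, 1.4742.
All moduli strictly greater than 1? No.
Verdict: Not invertible.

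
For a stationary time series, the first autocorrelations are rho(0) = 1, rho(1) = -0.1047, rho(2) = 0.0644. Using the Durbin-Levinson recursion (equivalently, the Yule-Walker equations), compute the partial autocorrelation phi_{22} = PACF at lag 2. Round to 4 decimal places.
\phi_{22} = 0.0540

The PACF at lag k is phi_{kk}, the last component of the solution
to the Yule-Walker system G_k phi = r_k where
  (G_k)_{ij} = rho(|i - j|), (r_k)_i = rho(i), i,j = 1..k.
Equivalently, Durbin-Levinson gives phi_{kk} iteratively:
  phi_{11} = rho(1)
  phi_{kk} = [rho(k) - sum_{j=1..k-1} phi_{k-1,j} rho(k-j)]
            / [1 - sum_{j=1..k-1} phi_{k-1,j} rho(j)],
  phi_{k,j} = phi_{k-1,j} - phi_{kk} phi_{k-1,k-j},  j = 1..k-1.
Step k = 1:
  phi_11 = rho(1) = -0.1047.
Step k = 2:
  phi_22 = [rho(2) - phi_11 rho(1)] / [1 - phi_11 rho(1)] = [0.0644 - (-0.1047)(-0.1047)] / [1 - (-0.1047)(-0.1047)]
         = 0.05343791 / 0.98903791 = 0.054.
Therefore phi_{22} = 0.0540.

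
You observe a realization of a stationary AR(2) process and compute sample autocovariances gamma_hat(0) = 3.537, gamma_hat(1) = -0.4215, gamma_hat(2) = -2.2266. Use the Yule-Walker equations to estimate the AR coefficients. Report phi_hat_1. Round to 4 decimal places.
\hat\phi_{1} = -0.1970

The Yule-Walker equations for an AR(p) process read, in matrix form,
  Gamma_p phi = r_p,   with   (Gamma_p)_{ij} = gamma(|i - j|),
                       (r_p)_i = gamma(i),   i,j = 1..p.
Substitute the sample gammas (Toeplitz matrix and right-hand side of size 2):
  Gamma_p = [[3.537, -0.4215], [-0.4215, 3.537]]
  r_p     = [-0.4215, -2.2266]
Written out:
  3.537 phi_1 - 0.4215 phi_2 = -0.4215
  -0.4215 phi_1 + 3.537 phi_2 = -2.2266
Solve by Cramer's rule:
  det = gamma(0)^2 - gamma(1)^2 = (3.537)^2 - (-0.4215)^2 = 12.510369 - 0.17766225 = 12.33270675
  phi_hat_1 = [gamma(1) gamma(0) - gamma(1) gamma(2)] / det = [(-0.4215)(3.537) - (-0.4215)(-2.2266)] / 12.33270675 = -2.4293574 / 12.33270675 = -0.197
  phi_hat_2 = [gamma(0) gamma(2) - gamma(1)^2] / det = [(3.537)(-2.2266) - (-0.4215)^2] / 12.33270675 = -8.05314645 / 12.33270675 = -0.653
So phi_hat = [-0.1970, -0.6530].
Therefore phi_hat_1 = -0.1970.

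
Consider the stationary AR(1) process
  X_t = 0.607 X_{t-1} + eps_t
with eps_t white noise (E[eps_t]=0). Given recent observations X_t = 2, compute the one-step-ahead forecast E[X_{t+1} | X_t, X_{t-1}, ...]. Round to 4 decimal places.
E[X_{t+1} \mid \mathcal F_t] = 1.2140

For an AR(p) model X_t = c + sum_i phi_i X_{t-i} + eps_t, the
one-step-ahead conditional mean is
  E[X_{t+1} | X_t, ...] = c + sum_i phi_i X_{t+1-i}.
Substitute known values:
  E[X_{t+1} | ...] = (0.607) * (2)
                   = 1.2140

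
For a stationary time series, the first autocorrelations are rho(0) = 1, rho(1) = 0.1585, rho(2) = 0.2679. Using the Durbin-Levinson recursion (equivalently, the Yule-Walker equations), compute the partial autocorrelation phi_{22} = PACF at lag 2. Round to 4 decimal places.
\phi_{22} = 0.2490

The PACF at lag k is phi_{kk}, the last component of the solution
to the Yule-Walker system G_k phi = r_k where
  (G_k)_{ij} = rho(|i - j|), (r_k)_i = rho(i), i,j = 1..k.
Equivalently, Durbin-Levinson gives phi_{kk} iteratively:
  phi_{11} = rho(1)
  phi_{kk} = [rho(k) - sum_{j=1..k-1} phi_{k-1,j} rho(k-j)]
            / [1 - sum_{j=1..k-1} phi_{k-1,j} rho(j)],
  phi_{k,j} = phi_{k-1,j} - phi_{kk} phi_{k-1,k-j},  j = 1..k-1.
Step k = 1:
  phi_11 = rho(1) = 0.1585.
Step k = 2:
  phi_22 = [rho(2) - phi_11 rho(1)] / [1 - phi_11 rho(1)] = [0.2679 - (0.1585)(0.1585)] / [1 - (0.1585)(0.1585)]
         = 0.24277775 / 0.97487775 = 0.249.
Therefore phi_{22} = 0.2490.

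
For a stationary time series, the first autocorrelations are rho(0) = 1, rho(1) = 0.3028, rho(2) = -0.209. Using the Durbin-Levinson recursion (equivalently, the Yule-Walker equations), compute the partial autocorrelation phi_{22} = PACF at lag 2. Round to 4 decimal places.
\phi_{22} = -0.3310

The PACF at lag k is phi_{kk}, the last component of the solution
to the Yule-Walker system G_k phi = r_k where
  (G_k)_{ij} = rho(|i - j|), (r_k)_i = rho(i), i,j = 1..k.
Equivalently, Durbin-Levinson gives phi_{kk} iteratively:
  phi_{11} = rho(1)
  phi_{kk} = [rho(k) - sum_{j=1..k-1} phi_{k-1,j} rho(k-j)]
            / [1 - sum_{j=1..k-1} phi_{k-1,j} rho(j)],
  phi_{k,j} = phi_{k-1,j} - phi_{kk} phi_{k-1,k-j},  j = 1..k-1.
Step k = 1:
  phi_11 = rho(1) = 0.3028.
Step k = 2:
  phi_22 = [rho(2) - phi_11 rho(1)] / [1 - phi_11 rho(1)] = [-0.209 - (0.3028)(0.3028)] / [1 - (0.3028)(0.3028)]
         = -0.30068784 / 0.90831216 = -0.331.
Therefore phi_{22} = -0.3310.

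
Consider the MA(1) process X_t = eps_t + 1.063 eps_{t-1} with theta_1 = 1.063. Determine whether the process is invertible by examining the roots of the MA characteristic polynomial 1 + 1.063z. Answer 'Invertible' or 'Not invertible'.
\text{Not invertible}

The MA(q) characteristic polynomial is P(z) = 1 + 1.063z.
Invertibility requires all roots to lie outside the unit circle, i.e. |z| > 1 for every root.
This is linear in z: 1 + (1.063) z = 0  =>  z = -1/(1.063) = -0.940734,  |z| = 0.940734.
Moduli of all roots: 0.9407.
All moduli strictly greater than 1? No.
Verdict: Not invertible.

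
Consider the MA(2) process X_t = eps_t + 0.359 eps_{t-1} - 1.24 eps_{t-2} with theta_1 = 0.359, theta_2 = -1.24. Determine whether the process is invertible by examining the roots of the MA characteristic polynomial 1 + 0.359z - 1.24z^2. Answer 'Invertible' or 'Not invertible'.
\text{Not invertible}

The MA(q) characteristic polynomial is P(z) = 1 + 0.359z - 1.24z^2.
Invertibility requires all roots to lie outside the unit circle, i.e. |z| > 1 for every root.
Set 1 + (0.359) z + (-1.24) z^2 = 0, i.e. a z^2 + b z + c = 0 with a = -1.24, b = 0.359, c = 1.
Discriminant D = b^2 - 4ac = (0.359)^2 - 4*(-1.24)*1 = 0.128881 - (-4.96) = 5.088881.
D >= 0, so the roots are real: z = (-b +/- sqrt(D)) / (2a) = (-0.359 +/- 2.255855) / (-2.48).
  z_1 = (-0.359 + 2.255855) / (-2.48) = -0.7649,   |z_1| = 0.7649.
  z_2 = (-0.359 - 2.255855) / (-2.48) = 1.0544,   |z_2| = 1.0544.
Moduli of all roots: 0.7649, 1.0544.
All moduli strictly greater than 1? No.
Verdict: Not invertible.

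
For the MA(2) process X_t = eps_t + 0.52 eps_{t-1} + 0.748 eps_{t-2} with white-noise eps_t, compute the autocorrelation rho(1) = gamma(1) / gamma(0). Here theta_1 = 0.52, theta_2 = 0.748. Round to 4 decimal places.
\rho(1) = 0.4967

For an MA(q) process with theta_0 = 1, the autocovariance is
  gamma(k) = sigma^2 * sum_{i=0..q-k} theta_i * theta_{i+k},
and rho(k) = gamma(k) / gamma(0). Sigma^2 cancels.
  numerator   = (1)*(0.52) + (0.52)*(0.748) = 0.90896.
  denominator = (1)^2 + (0.52)^2 + (0.748)^2 = 1.829904.
  rho(1) = 0.90896 / 1.829904 = 0.4967.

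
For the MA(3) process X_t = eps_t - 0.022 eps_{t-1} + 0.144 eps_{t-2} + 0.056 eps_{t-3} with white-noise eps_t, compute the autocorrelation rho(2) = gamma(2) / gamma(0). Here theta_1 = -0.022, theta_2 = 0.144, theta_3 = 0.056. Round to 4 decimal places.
\rho(2) = 0.1394

For an MA(q) process with theta_0 = 1, the autocovariance is
  gamma(k) = sigma^2 * sum_{i=0..q-k} theta_i * theta_{i+k},
and rho(k) = gamma(k) / gamma(0). Sigma^2 cancels.
  numerator   = (1)*(0.144) + (-0.022)*(0.056) = 0.142768.
  denominator = (1)^2 + (-0.022)^2 + (0.144)^2 + (0.056)^2 = 1.024356.
  rho(2) = 0.142768 / 1.024356 = 0.1394.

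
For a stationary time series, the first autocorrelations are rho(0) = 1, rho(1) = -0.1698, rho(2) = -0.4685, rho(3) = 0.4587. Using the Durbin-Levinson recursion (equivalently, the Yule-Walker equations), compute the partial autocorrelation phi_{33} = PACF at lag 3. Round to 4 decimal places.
\phi_{33} = 0.3510

The PACF at lag k is phi_{kk}, the last component of the solution
to the Yule-Walker system G_k phi = r_k where
  (G_k)_{ij} = rho(|i - j|), (r_k)_i = rho(i), i,j = 1..k.
Equivalently, Durbin-Levinson gives phi_{kk} iteratively:
  phi_{11} = rho(1)
  phi_{kk} = [rho(k) - sum_{j=1..k-1} phi_{k-1,j} rho(k-j)]
            / [1 - sum_{j=1..k-1} phi_{k-1,j} rho(j)],
  phi_{k,j} = phi_{k-1,j} - phi_{kk} phi_{k-1,k-j},  j = 1..k-1.
Step k = 1:
  phi_11 = rho(1) = -0.1698.
Step k = 2:
  phi_22 = [rho(2) - phi_11 rho(1)] / [1 - phi_11 rho(1)] = [-0.4685 - (-0.1698)(-0.1698)] / [1 - (-0.1698)(-0.1698)]
         = -0.49733204 / 0.97116796 = -0.512097.
  Update: phi_21 = phi_11 - phi_22 phi_11 = -0.1698 - (-0.512097)(-0.1698) = -0.256754.
Step k = 3:
  phi_33 = [rho(3) - phi_21 rho(2) - phi_22 rho(1)] / [1 - phi_21 rho(1) - phi_22 rho(2)]
    numerator   = 0.4587 - (-0.256754)(-0.4685) - (-0.512097)(-0.1698) = 0.25145669
    denominator = 1 - (-0.256754)(-0.1698) - (-0.512097)(-0.4685) = 0.7164858
  phi_33 = 0.25145669 / 0.7164858 = 0.351.
Therefore phi_{33} = 0.3510.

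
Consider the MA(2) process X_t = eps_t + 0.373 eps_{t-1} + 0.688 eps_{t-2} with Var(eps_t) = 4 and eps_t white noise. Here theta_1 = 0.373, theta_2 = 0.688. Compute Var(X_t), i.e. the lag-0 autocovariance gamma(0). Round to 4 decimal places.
\gamma(0) = 6.4499

For an MA(q) process X_t = eps_t + sum_i theta_i eps_{t-i} with
Var(eps_t) = sigma^2, the variance is
  gamma(0) = sigma^2 * (1 + sum_i theta_i^2).
  sum_i theta_i^2 = (0.373)^2 + (0.688)^2 = 0.139129 + 0.473344 = 0.612473.
  gamma(0) = 4 * (1 + 0.612473) = 4 * 1.612473 = 6.449892, which rounds to 6.4499.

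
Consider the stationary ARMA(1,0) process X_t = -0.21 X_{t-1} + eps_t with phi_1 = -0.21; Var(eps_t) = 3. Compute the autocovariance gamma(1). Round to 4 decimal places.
\gamma(1) = -0.6591

Multiply the model equation by X_{t-k} and take expectations. With theta_0 = psi_0 = 1 and psi_j the MA(infinity) weights, this gives
  gamma(k) - sum_i phi_i gamma(k-i) = c_k,
  c_k = sigma^2 * sum_{j=k..q} theta_j psi_{j-k}   (c_k = 0 for k > q),
using gamma(-m) = gamma(m).
Pure AR (q = 0): c_0 = sigma^2 = 3, c_k = 0 for k >= 1.
Equations for k = 0 and k = 1 (AR order 1):
  gamma(0) = phi_1 gamma(1) + c_0
  gamma(1) = phi_1 gamma(0) + c_1
Substituting the second into the first: gamma(0) (1 - phi_1^2) = c_0 + phi_1 c_1, so
  gamma(0) = c_0 / (1 - phi_1^2) = 3 / (1 - (-0.21)^2) = 3 / 0.9559 = 3.138404.
  gamma(1) = phi_1 gamma(0) = (-0.21)(3.138404) = -0.659065.
Therefore gamma(1) = -0.6591 (to 4 decimal places).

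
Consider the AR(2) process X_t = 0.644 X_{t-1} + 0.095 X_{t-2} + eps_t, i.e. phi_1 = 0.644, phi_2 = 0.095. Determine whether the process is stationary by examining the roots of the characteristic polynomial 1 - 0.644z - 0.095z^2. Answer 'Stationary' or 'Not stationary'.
\text{Stationary}

The AR(p) characteristic polynomial is P(z) = 1 - 0.644z - 0.095z^2.
Stationarity requires all roots to lie outside the unit circle, i.e. |z| > 1 for every root.
Set 1 + (-0.644) z + (-0.095) z^2 = 0, i.e. a z^2 + b z + c = 0 with a = -0.095, b = -0.644, c = 1.
Discriminant D = b^2 - 4ac = (-0.644)^2 - 4*(-0.095)*1 = 0.414736 - (-0.38) = 0.794736.
D >= 0, so the roots are real: z = (-b +/- sqrt(D)) / (2a) = (0.644 +/- 0.89148) / (-0.19).
  z_1 = (0.644 + 0.89148) / (-0.19) = -8.0815,   |z_1| = 8.0815.
  z_2 = (0.644 - 0.89148) / (-0.19) = 1.3025,   |z_2| = 1.3025.
Moduli of all roots: 8.0815, 1.3025.
All moduli strictly greater than 1? Yes.
Verdict: Stationary.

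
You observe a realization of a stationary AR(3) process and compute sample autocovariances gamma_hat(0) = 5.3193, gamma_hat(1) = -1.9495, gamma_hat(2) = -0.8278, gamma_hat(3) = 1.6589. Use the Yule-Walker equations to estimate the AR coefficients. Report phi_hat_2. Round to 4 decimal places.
\hat\phi_{2} = -0.2630

The Yule-Walker equations for an AR(p) process read, in matrix form,
  Gamma_p phi = r_p,   with   (Gamma_p)_{ij} = gamma(|i - j|),
                       (r_p)_i = gamma(i),   i,j = 1..p.
Substitute the sample gammas (Toeplitz matrix and right-hand side of size 3):
  Gamma_p = [[5.3193, -1.9495, -0.8278], [-1.9495, 5.3193, -1.9495], [-0.8278, -1.9495, 5.3193]]
  r_p     = [-1.9495, -0.8278, 1.6589]
Written out (R1..R3):
  (R1) 5.3193 phi_1 - 1.9495 phi_2 - 0.8278 phi_3 = -1.9495
  (R2) -1.9495 phi_1 + 5.3193 phi_2 - 1.9495 phi_3 = -0.8278
  (R3) -0.8278 phi_1 - 1.9495 phi_2 + 5.3193 phi_3 = 1.6589
Gaussian elimination:
  R2 <- R2 - (-1.9495/5.3193) R1 = R2 - (-0.366496) R1:  4.604817 phi_2 - 2.252885 phi_3 = -1.542283
  R3 <- R3 - (-0.8278/5.3193) R1 = R3 - (-0.155622) R1:  -2.252885 phi_2 + 5.190476 phi_3 = 1.355515
  R3 <- R3 - (-2.252885/4.604817) R2 = R3 - (-0.489245) R2:  4.088263 phi_3 = 0.60096
Back-substitution:
  phi_hat_3 = 0.60096 / 4.088263 = 0.146996
  phi_hat_2 = (-1.542283 - (-2.252885)(0.146996)) / 4.604817 = -0.263011
  phi_hat_1 = (-1.9495 - (-1.9495)(-0.263011) - (-0.8278)(0.146996)) / 5.3193 = -0.440012
So phi_hat = [-0.4400, -0.2630, 0.1470].
Therefore phi_hat_2 = -0.2630.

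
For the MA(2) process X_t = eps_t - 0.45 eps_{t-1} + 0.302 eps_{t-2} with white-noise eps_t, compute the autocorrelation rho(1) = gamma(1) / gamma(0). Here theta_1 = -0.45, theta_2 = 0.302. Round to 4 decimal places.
\rho(1) = -0.4529

For an MA(q) process with theta_0 = 1, the autocovariance is
  gamma(k) = sigma^2 * sum_{i=0..q-k} theta_i * theta_{i+k},
and rho(k) = gamma(k) / gamma(0). Sigma^2 cancels.
  numerator   = (1)*(-0.45) + (-0.45)*(0.302) = -0.5859.
  denominator = (1)^2 + (-0.45)^2 + (0.302)^2 = 1.293704.
  rho(1) = -0.5859 / 1.293704 = -0.4529.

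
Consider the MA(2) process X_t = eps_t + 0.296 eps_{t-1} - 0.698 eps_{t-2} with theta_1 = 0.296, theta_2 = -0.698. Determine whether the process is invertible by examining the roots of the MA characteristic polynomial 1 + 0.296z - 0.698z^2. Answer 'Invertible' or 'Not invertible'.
\text{Invertible}

The MA(q) characteristic polynomial is P(z) = 1 + 0.296z - 0.698z^2.
Invertibility requires all roots to lie outside the unit circle, i.e. |z| > 1 for every root.
Set 1 + (0.296) z + (-0.698) z^2 = 0, i.e. a z^2 + b z + c = 0 with a = -0.698, b = 0.296, c = 1.
Discriminant D = b^2 - 4ac = (0.296)^2 - 4*(-0.698)*1 = 0.087616 - (-2.792) = 2.879616.
D >= 0, so the roots are real: z = (-b +/- sqrt(D)) / (2a) = (-0.296 +/- 1.696943) / (-1.396).
  z_1 = (-0.296 + 1.696943) / (-1.396) = -1.0035,   |z_1| = 1.0035.
  z_2 = (-0.296 - 1.696943) / (-1.396) = 1.4276,   |z_2| = 1.4276.
Moduli of all roots: 1.0035, 1.4276.
All moduli strictly greater than 1? Yes.
Verdict: Invertible.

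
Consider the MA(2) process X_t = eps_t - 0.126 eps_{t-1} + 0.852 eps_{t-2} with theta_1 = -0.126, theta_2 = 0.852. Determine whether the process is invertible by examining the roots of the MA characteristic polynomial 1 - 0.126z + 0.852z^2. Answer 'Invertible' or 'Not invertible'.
\text{Invertible}

The MA(q) characteristic polynomial is P(z) = 1 - 0.126z + 0.852z^2.
Invertibility requires all roots to lie outside the unit circle, i.e. |z| > 1 for every root.
Set 1 + (-0.126) z + (0.852) z^2 = 0, i.e. a z^2 + b z + c = 0 with a = 0.852, b = -0.126, c = 1.
Discriminant D = b^2 - 4ac = (-0.126)^2 - 4*(0.852)*1 = 0.015876 - (3.408) = -3.392124.
D < 0, so the roots are the complex-conjugate pair z = (-b +/- i sqrt(-D)) / (2a) = 0.0739 +/- 1.0809i.
For a conjugate pair |z|^2 = z * conj(z) = (product of roots) = c/a = 1/(0.852) = 1.173709, so |z| = sqrt(1.173709) = 1.0834 for both roots.
Moduli of all roots: 1.0834, 1.0834.
All moduli strictly greater than 1? Yes.
Verdict: Invertible.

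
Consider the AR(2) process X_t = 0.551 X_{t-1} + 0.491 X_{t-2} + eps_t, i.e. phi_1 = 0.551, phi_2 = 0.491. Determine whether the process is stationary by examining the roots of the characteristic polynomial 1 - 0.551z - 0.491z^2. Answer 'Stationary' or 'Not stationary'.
\text{Not stationary}

The AR(p) characteristic polynomial is P(z) = 1 - 0.551z - 0.491z^2.
Stationarity requires all roots to lie outside the unit circle, i.e. |z| > 1 for every root.
Set 1 + (-0.551) z + (-0.491) z^2 = 0, i.e. a z^2 + b z + c = 0 with a = -0.491, b = -0.551, c = 1.
Discriminant D = b^2 - 4ac = (-0.551)^2 - 4*(-0.491)*1 = 0.303601 - (-1.964) = 2.267601.
D >= 0, so the roots are real: z = (-b +/- sqrt(D)) / (2a) = (0.551 +/- 1.505856) / (-0.982).
  z_1 = (0.551 + 1.505856) / (-0.982) = -2.0946,   |z_1| = 2.0946.
  z_2 = (0.551 - 1.505856) / (-0.982) = 0.9724,   |z_2| = 0.9724.
Moduli of all roots: 2.0946, 0.9724.
All moduli strictly greater than 1? No.
Verdict: Not stationary.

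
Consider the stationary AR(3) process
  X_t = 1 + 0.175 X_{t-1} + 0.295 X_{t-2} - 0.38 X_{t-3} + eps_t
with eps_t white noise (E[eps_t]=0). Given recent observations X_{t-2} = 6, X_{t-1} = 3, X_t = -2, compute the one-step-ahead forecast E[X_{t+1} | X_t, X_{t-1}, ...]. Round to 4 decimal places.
E[X_{t+1} \mid \mathcal F_t] = -0.7450

For an AR(p) model X_t = c + sum_i phi_i X_{t-i} + eps_t, the
one-step-ahead conditional mean is
  E[X_{t+1} | X_t, ...] = c + sum_i phi_i X_{t+1-i}.
Substitute known values:
  E[X_{t+1} | ...] = 1 + (0.175) * (-2) + (0.295) * (3) + (-0.38) * (6)
                   = -0.7450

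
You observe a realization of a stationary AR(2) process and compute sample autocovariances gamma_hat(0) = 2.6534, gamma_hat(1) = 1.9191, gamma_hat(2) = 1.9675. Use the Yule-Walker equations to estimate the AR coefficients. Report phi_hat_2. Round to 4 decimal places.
\hat\phi_{2} = 0.4580

The Yule-Walker equations for an AR(p) process read, in matrix form,
  Gamma_p phi = r_p,   with   (Gamma_p)_{ij} = gamma(|i - j|),
                       (r_p)_i = gamma(i),   i,j = 1..p.
Substitute the sample gammas (Toeplitz matrix and right-hand side of size 2):
  Gamma_p = [[2.6534, 1.9191], [1.9191, 2.6534]]
  r_p     = [1.9191, 1.9675]
Written out:
  2.6534 phi_1 + 1.9191 phi_2 = 1.9191
  1.9191 phi_1 + 2.6534 phi_2 = 1.9675
Solve by Cramer's rule:
  det = gamma(0)^2 - gamma(1)^2 = (2.6534)^2 - (1.9191)^2 = 7.04053156 - 3.68294481 = 3.35758675
  phi_hat_1 = [gamma(1) gamma(0) - gamma(1) gamma(2)] / det = [(1.9191)(2.6534) - (1.9191)(1.9675)] / 3.35758675 = 1.31631069 / 3.35758675 = 0.392
  phi_hat_2 = [gamma(0) gamma(2) - gamma(1)^2] / det = [(2.6534)(1.9675) - (1.9191)^2] / 3.35758675 = 1.53761969 / 3.35758675 = 0.458
So phi_hat = [0.3920, 0.4580].
Therefore phi_hat_2 = 0.4580.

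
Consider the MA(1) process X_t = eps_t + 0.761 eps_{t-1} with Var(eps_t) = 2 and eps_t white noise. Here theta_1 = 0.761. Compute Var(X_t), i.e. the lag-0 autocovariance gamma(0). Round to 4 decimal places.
\gamma(0) = 3.1582

For an MA(q) process X_t = eps_t + sum_i theta_i eps_{t-i} with
Var(eps_t) = sigma^2, the variance is
  gamma(0) = sigma^2 * (1 + sum_i theta_i^2).
  sum_i theta_i^2 = (0.761)^2 = 0.579121.
  gamma(0) = 2 * (1 + 0.579121) = 2 * 1.579121 = 3.158242, which rounds to 3.1582.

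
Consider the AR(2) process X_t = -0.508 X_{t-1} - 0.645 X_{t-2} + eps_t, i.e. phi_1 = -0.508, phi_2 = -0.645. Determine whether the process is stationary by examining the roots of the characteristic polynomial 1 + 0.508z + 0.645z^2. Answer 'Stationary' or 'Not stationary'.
\text{Stationary}

The AR(p) characteristic polynomial is P(z) = 1 + 0.508z + 0.645z^2.
Stationarity requires all roots to lie outside the unit circle, i.e. |z| > 1 for every root.
Set 1 + (0.508) z + (0.645) z^2 = 0, i.e. a z^2 + b z + c = 0 with a = 0.645, b = 0.508, c = 1.
Discriminant D = b^2 - 4ac = (0.508)^2 - 4*(0.645)*1 = 0.258064 - (2.58) = -2.321936.
D < 0, so the roots are the complex-conjugate pair z = (-b +/- i sqrt(-D)) / (2a) = -0.3938 +/- 1.1812i.
For a conjugate pair |z|^2 = z * conj(z) = (product of roots) = c/a = 1/(0.645) = 1.550388, so |z| = sqrt(1.550388) = 1.2451 for both roots.
Moduli of all roots: 1.2451, 1.2451.
All moduli strictly greater than 1? Yes.
Verdict: Stationary.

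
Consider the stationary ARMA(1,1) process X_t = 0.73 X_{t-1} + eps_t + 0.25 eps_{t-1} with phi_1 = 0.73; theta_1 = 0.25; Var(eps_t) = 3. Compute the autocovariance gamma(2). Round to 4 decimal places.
\gamma(2) = 5.4333

Multiply the model equation by X_{t-k} and take expectations. With theta_0 = psi_0 = 1 and psi_j the MA(infinity) weights, this gives
  gamma(k) - sum_i phi_i gamma(k-i) = c_k,
  c_k = sigma^2 * sum_{j=k..q} theta_j psi_{j-k}   (c_k = 0 for k > q),
using gamma(-m) = gamma(m).
psi-weights needed (psi_j = theta_j + sum_i phi_i psi_{j-i}):
  psi_1 = theta_1 + phi_1 = 0.25 + (0.73) = 0.98
Right-hand sides:
  c_0 = sigma^2 (1 + theta_1 psi_1) = 3 * (1 + (0.25)(0.98)) = 3 * 1.245 = 3.735
  c_1 = sigma^2 theta_1 = 3 * (0.25) = 0.75
  c_2 = 0
Equations for k = 0 and k = 1 (AR order 1):
  gamma(0) = phi_1 gamma(1) + c_0
  gamma(1) = phi_1 gamma(0) + c_1
Substituting the second into the first: gamma(0) (1 - phi_1^2) = c_0 + phi_1 c_1, so
  gamma(0) = (c_0 + phi_1 c_1) / (1 - phi_1^2) = (3.735 + (0.73)(0.75)) / (1 - (0.73)^2) = 4.2825 / 0.4671 = 9.168272.
  gamma(1) = phi_1 gamma(0) + c_1 = (0.73)(9.168272) + (0.75) = 7.442839.
For k = 2 (> q): gamma(2) = phi_1 gamma(1) = (0.73)(7.442839) = 5.433272.
Therefore gamma(2) = 5.4333 (to 4 decimal places).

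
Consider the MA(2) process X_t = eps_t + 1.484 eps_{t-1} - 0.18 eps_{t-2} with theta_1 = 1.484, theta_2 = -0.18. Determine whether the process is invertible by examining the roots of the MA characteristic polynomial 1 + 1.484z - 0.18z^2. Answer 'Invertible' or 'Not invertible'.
\text{Not invertible}

The MA(q) characteristic polynomial is P(z) = 1 + 1.484z - 0.18z^2.
Invertibility requires all roots to lie outside the unit circle, i.e. |z| > 1 for every root.
Set 1 + (1.484) z + (-0.18) z^2 = 0, i.e. a z^2 + b z + c = 0 with a = -0.18, b = 1.484, c = 1.
Discriminant D = b^2 - 4ac = (1.484)^2 - 4*(-0.18)*1 = 2.202256 - (-0.72) = 2.922256.
D >= 0, so the roots are real: z = (-b +/- sqrt(D)) / (2a) = (-1.484 +/- 1.709461) / (-0.36).
  z_1 = (-1.484 + 1.709461) / (-0.36) = -0.6263,   |z_1| = 0.6263.
  z_2 = (-1.484 - 1.709461) / (-0.36) = 8.8707,   |z_2| = 8.8707.
Moduli of all roots: 0.6263, 8.8707.
All moduli strictly greater than 1? No.
Verdict: Not invertible.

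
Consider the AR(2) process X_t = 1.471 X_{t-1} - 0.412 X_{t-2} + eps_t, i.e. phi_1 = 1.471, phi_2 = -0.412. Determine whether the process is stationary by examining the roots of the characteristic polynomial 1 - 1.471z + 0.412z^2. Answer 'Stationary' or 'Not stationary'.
\text{Not stationary}

The AR(p) characteristic polynomial is P(z) = 1 - 1.471z + 0.412z^2.
Stationarity requires all roots to lie outside the unit circle, i.e. |z| > 1 for every root.
Set 1 + (-1.471) z + (0.412) z^2 = 0, i.e. a z^2 + b z + c = 0 with a = 0.412, b = -1.471, c = 1.
Discriminant D = b^2 - 4ac = (-1.471)^2 - 4*(0.412)*1 = 2.163841 - (1.648) = 0.515841.
D >= 0, so the roots are real: z = (-b +/- sqrt(D)) / (2a) = (1.471 +/- 0.718221) / (0.824).
  z_1 = (1.471 + 0.718221) / (0.824) = 2.6568,   |z_1| = 2.6568.
  z_2 = (1.471 - 0.718221) / (0.824) = 0.9136,   |z_2| = 0.9136.
Moduli of all roots: 2.6568, 0.9136.
All moduli strictly greater than 1? No.
Verdict: Not stationary.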